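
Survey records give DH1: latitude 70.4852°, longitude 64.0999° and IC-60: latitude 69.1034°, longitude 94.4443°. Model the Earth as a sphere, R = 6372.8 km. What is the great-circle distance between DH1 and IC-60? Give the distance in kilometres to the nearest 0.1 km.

Δφ = -1.3818°,  Δλ = 30.3444°
a = sin²(Δφ/2) + cos φ₁ cos φ₂ sin²(Δλ/2) = 0.008307
c = 2·arcsin(√a) = 0.182538 rad = 10.4586°
d = R·c = 6372.8 × 0.182538 = 1163.3 km

1163.3 km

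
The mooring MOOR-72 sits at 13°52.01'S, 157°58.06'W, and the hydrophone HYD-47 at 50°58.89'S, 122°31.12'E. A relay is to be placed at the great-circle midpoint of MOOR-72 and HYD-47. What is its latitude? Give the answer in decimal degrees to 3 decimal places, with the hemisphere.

39.131°S

MOOR-72: φ = -13.86683°, λ = -157.96767°
HYD-47: φ = -50.98150°, λ = +122.51867°
Bx = cos φ₂ cos Δλ = 0.114583,  By = cos φ₂ sin Δλ = -0.619056
φₘ = atan2(sin φ₁ + sin φ₂, √((cos φ₁ + Bx)² + By²)) = -39.13083°
λₘ = λ₁ + atan2(By, cos φ₁ + Bx) = 172.33498°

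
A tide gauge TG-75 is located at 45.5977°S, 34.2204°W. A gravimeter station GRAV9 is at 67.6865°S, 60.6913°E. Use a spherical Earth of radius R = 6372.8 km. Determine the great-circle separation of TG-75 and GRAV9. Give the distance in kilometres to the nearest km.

Δφ = -22.0888°,  Δλ = 94.9117°
a = sin²(Δφ/2) + cos φ₁ cos φ₂ sin²(Δλ/2) = 0.180899
c = 2·arcsin(√a) = 0.878636 rad = 50.3421°
d = R·c = 6372.8 × 0.878636 = 5599.4 km

5599 km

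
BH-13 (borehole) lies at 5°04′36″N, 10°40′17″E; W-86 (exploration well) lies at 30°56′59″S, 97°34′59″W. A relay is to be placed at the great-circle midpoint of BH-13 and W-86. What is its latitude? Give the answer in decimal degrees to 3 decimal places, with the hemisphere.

BH-13: φ = +5.07667°, λ = +10.67139°
W-86: φ = -30.94972°, λ = -97.58306°
Bx = cos φ₂ cos Δλ = -0.268638,  By = cos φ₂ sin Δλ = -0.814459
φₘ = atan2(sin φ₁ + sin φ₂, √((cos φ₁ + Bx)² + By²)) = -21.30162°
λₘ = λ₁ + atan2(By, cos φ₁ + Bx) = -37.55879°

21.302°S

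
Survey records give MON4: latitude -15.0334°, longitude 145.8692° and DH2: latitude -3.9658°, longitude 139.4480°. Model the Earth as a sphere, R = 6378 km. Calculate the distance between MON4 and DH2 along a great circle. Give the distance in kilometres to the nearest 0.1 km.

1418.9 km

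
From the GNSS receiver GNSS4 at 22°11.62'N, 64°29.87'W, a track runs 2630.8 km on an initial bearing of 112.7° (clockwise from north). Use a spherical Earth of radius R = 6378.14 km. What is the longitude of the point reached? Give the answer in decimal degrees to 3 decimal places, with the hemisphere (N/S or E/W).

GNSS4: φ = +22.19367°, λ = -64.49783°
δ = d/R = 2630.8/6378.14 = 0.412471 rad
φ₂ = arcsin(sin φ₁ cos δ + cos φ₁ sin δ cos θ)
   = arcsin(0.37774·0.91613 + 0.92591·0.40087·-0.38591) = 11.70192°
λ₂ = λ₁ + atan2(sin θ sin δ cos φ₁, cos δ − sin φ₁ sin φ₂) = -42.30830°

42.308°W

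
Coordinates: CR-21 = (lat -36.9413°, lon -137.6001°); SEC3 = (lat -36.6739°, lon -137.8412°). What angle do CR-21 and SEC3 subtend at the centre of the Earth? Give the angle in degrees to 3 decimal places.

0.330°

Δφ = 0.2674°,  Δλ = -0.2411°
a = sin²(Δφ/2) + cos φ₁ cos φ₂ sin²(Δλ/2) = 0.000008
c = 2·arcsin(√a) = 0.005756 rad = 0.3298°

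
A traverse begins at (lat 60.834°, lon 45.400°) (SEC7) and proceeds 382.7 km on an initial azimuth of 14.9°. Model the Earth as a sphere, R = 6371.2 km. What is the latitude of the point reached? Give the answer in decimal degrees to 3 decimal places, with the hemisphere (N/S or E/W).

64.146°N

δ = d/R = 382.7/6371.2 = 0.060067 rad
φ₂ = arcsin(sin φ₁ cos δ + cos φ₁ sin δ cos θ)
   = arcsin(0.87321·0.99820 + 0.48734·0.06003·0.96638) = 64.14605°
λ₂ = λ₁ + atan2(sin θ sin δ cos φ₁, cos δ − sin φ₁ sin φ₂) = 47.42853°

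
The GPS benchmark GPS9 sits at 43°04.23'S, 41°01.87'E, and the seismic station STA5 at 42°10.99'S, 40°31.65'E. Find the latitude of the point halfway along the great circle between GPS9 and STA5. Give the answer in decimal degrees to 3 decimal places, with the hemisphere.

GPS9: φ = -43.07050°, λ = +41.03117°
STA5: φ = -42.18317°, λ = +40.52750°
Bx = cos φ₂ cos Δλ = 0.740973,  By = cos φ₂ sin Δλ = -0.006514
φₘ = atan2(sin φ₁ + sin φ₂, √((cos φ₁ + Bx)² + By²)) = -42.62711°
λₘ = λ₁ + atan2(By, cos φ₁ + Bx) = 40.77754°

42.627°S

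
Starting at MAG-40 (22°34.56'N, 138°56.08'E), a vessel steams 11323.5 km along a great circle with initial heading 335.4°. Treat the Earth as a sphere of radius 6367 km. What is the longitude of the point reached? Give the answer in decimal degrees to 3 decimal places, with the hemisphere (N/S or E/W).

3.622°W

MAG-40: φ = +22.57600°, λ = +138.93467°
δ = d/R = 11323.5/6367 = 1.778467 rad
φ₂ = arcsin(sin φ₁ cos δ + cos φ₁ sin δ cos θ)
   = arcsin(0.38391·-0.20618 + 0.92337·0.97851·0.90924) = 47.93358°
λ₂ = λ₁ + atan2(sin θ sin δ cos φ₁, cos δ − sin φ₁ sin φ₂) = -3.62229°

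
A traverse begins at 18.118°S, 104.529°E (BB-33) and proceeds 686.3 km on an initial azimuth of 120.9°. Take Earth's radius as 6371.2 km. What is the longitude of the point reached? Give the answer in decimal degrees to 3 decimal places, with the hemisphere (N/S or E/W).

110.208°E

δ = d/R = 686.3/6371.2 = 0.107719 rad
φ₂ = arcsin(sin φ₁ cos δ + cos φ₁ sin δ cos θ)
   = arcsin(-0.31098·0.99420 + 0.95042·0.10751·-0.51354) = -21.20134°
λ₂ = λ₁ + atan2(sin θ sin δ cos φ₁, cos δ − sin φ₁ sin φ₂) = 110.20763°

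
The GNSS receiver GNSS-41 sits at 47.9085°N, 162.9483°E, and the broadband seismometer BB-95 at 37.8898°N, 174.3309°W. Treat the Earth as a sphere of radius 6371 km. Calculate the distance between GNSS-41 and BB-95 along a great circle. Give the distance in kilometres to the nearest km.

Δφ = -10.0187°,  Δλ = 22.7208°
a = sin²(Δφ/2) + cos φ₁ cos φ₂ sin²(Δλ/2) = 0.028151
c = 2·arcsin(√a) = 0.337157 rad = 19.3177°
d = R·c = 6371 × 0.337157 = 2148.0 km

2148 km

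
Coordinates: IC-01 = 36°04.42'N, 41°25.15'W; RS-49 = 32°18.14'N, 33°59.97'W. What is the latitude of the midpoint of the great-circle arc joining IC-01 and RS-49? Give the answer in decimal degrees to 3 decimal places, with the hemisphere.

34.244°N

IC-01: φ = +36.07367°, λ = -41.41917°
RS-49: φ = +32.30233°, λ = -33.99950°
Bx = cos φ₂ cos Δλ = 0.838163,  By = cos φ₂ sin Δλ = 0.109151
φₘ = atan2(sin φ₁ + sin φ₂, √((cos φ₁ + Bx)² + By²)) = 34.24386°
λₘ = λ₁ + atan2(By, cos φ₁ + Bx) = -37.62625°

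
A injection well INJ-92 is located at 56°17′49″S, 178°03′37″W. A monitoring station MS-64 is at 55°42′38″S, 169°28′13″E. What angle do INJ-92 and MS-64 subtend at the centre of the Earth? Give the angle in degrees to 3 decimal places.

6.987°

INJ-92: φ = -56.29694°, λ = -178.06028°
MS-64: φ = -55.71056°, λ = +169.47028°
Δφ = 0.5864°,  Δλ = -12.4694°
a = sin²(Δφ/2) + cos φ₁ cos φ₂ sin²(Δλ/2) = 0.003713
c = 2·arcsin(√a) = 0.121948 rad = 6.9871°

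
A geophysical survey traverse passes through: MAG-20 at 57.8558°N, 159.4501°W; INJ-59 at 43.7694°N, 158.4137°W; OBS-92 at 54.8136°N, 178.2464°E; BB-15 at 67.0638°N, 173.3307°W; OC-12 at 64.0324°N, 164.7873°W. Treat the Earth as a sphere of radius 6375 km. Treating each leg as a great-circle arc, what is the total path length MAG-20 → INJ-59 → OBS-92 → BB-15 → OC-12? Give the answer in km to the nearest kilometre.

5597 km

MAG-20→INJ-59: c = 0.246112 rad, d = 1568.97 km
INJ-59→OBS-92: c = 0.325694 rad, d = 2076.30 km
OBS-92→BB-15: c = 0.224937 rad, d = 1433.97 km
BB-15→OC-12: c = 0.081173 rad, d = 517.48 km
Total = 1568.97 + 2076.30 + 1433.97 + 517.48 = 5596.72 km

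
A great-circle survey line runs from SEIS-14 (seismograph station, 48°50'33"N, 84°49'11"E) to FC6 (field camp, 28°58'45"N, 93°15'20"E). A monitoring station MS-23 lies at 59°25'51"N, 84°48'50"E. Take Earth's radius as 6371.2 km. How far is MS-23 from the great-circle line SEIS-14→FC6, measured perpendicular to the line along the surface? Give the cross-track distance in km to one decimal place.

421.4 km

SEIS-14: φ = +48.84250°, λ = +84.81972°
FC6: φ = +28.97917°, λ = +93.25556°
MS-23: φ = +59.43083°, λ = +84.81389°
δ₁₃ = central angle SEIS-14→MS-23 = 0.184801 rad  (haversine)
θ₁₃ = bearing SEIS-14→MS-23 = 359.984°,  θ₁₂ = bearing SEIS-14→FC6 = 158.904°
dₓₜ = R·arcsin(sin δ₁₃ · sin(θ₁₃ − θ₁₂)) = 6371.2·arcsin(0.18375·sin(201.080°)) = -421.380 km
|dₓₜ| = 421.380 km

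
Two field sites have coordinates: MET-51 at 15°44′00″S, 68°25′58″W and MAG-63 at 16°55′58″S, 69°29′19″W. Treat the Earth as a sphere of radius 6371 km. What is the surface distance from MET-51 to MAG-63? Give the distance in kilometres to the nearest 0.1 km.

174.6 km

MET-51: φ = -15.73333°, λ = -68.43278°
MAG-63: φ = -16.93278°, λ = -69.48861°
Δφ = -1.1994°,  Δλ = -1.0558°
a = sin²(Δφ/2) + cos φ₁ cos φ₂ sin²(Δλ/2) = 0.000188
c = 2·arcsin(√a) = 0.027404 rad = 1.5701°
d = R·c = 6371 × 0.027404 = 174.6 km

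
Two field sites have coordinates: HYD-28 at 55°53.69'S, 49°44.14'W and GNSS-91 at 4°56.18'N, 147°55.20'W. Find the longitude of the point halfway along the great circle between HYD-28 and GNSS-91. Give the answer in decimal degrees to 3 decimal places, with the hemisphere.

HYD-28: φ = -55.89483°, λ = -49.73567°
GNSS-91: φ = +4.93633°, λ = -147.92000°
Bx = cos φ₂ cos Δλ = -0.141830,  By = cos φ₂ sin Δλ = -0.986144
φₘ = atan2(sin φ₁ + sin φ₂, √((cos φ₁ + Bx)² + By²)) = -34.70267°
λₘ = λ₁ + atan2(By, cos φ₁ + Bx) = -116.72138°

116.721°W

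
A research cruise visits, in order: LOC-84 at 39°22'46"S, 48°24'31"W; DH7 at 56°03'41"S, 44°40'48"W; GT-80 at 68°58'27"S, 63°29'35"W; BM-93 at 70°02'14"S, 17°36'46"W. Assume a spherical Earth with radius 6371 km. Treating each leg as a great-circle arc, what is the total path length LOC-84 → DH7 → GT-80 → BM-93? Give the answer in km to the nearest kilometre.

LOC-84: φ = -39.37944°, λ = -48.40861°
DH7: φ = -56.06139°, λ = -44.68000°
GT-80: φ = -68.97417°, λ = -63.49306°
BM-93: φ = -70.03722°, λ = -17.61278°
LOC-84→DH7: c = 0.294320 rad, d = 1875.11 km
DH7→GT-80: c = 0.269103 rad, d = 1714.45 km
GT-80→BM-93: c = 0.274321 rad, d = 1747.70 km
Total = 1875.11 + 1714.45 + 1747.70 = 5337.27 km

5337 km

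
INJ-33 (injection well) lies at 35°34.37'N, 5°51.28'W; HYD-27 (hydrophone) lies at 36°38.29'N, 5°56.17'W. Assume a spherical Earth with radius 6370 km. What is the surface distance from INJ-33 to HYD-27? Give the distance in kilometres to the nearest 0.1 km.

INJ-33: φ = +35.57283°, λ = -5.85467°
HYD-27: φ = +36.63817°, λ = -5.93617°
Δφ = 1.0653°,  Δλ = -0.0815°
a = sin²(Δφ/2) + cos φ₁ cos φ₂ sin²(Δλ/2) = 0.000087
c = 2·arcsin(√a) = 0.018629 rad = 1.0674°
d = R·c = 6370 × 0.018629 = 118.7 km

118.7 km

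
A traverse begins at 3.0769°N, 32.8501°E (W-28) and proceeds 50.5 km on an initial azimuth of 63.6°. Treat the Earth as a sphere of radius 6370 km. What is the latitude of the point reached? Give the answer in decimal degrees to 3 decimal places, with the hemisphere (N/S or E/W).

δ = d/R = 50.5/6370 = 0.007928 rad
φ₂ = arcsin(sin φ₁ cos δ + cos φ₁ sin δ cos θ)
   = arcsin(0.05368·0.99997 + 0.99856·0.00793·0.44464) = 3.27879°
λ₂ = λ₁ + atan2(sin θ sin δ cos φ₁, cos δ − sin φ₁ sin φ₂) = 33.25762°

3.279°N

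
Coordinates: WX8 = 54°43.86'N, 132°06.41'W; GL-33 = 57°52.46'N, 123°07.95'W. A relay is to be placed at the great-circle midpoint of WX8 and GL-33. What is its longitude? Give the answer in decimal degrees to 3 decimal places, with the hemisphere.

WX8: φ = +54.73100°, λ = -132.10683°
GL-33: φ = +57.87433°, λ = -123.13250°
Bx = cos φ₂ cos Δλ = 0.525268,  By = cos φ₂ sin Δλ = 0.082953
φₘ = atan2(sin φ₁ + sin φ₂, √((cos φ₁ + Bx)² + By²)) = 56.38367°
λₘ = λ₁ + atan2(By, cos φ₁ + Bx) = -127.80467°

127.805°W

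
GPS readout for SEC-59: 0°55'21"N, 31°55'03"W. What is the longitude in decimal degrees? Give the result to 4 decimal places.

31.9175°W

31° + 55′/60 + 3″/3600 = 31 + 0.91667 + 0.00083 = 31.9175°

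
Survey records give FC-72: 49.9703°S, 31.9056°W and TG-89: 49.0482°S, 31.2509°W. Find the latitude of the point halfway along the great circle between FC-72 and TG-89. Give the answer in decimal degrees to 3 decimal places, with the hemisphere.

49.510°S

Bx = cos φ₂ cos Δλ = 0.655381,  By = cos φ₂ sin Δλ = 0.007489
φₘ = atan2(sin φ₁ + sin φ₂, √((cos φ₁ + Bx)² + By²)) = -49.50971°
λₘ = λ₁ + atan2(By, cos φ₁ + Bx) = -31.57516°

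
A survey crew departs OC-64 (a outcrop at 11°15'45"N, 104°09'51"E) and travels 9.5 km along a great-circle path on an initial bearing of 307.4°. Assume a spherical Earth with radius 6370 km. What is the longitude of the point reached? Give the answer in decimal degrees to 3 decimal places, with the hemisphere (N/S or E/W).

104.095°E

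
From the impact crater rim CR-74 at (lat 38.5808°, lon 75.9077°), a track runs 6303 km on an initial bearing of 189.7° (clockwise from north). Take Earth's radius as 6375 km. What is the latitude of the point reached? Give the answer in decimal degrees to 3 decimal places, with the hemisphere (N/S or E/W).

17.506°S

δ = d/R = 6303/6375 = 0.988706 rad
φ₂ = arcsin(sin φ₁ cos δ + cos φ₁ sin δ cos θ)
   = arcsin(0.62362·0.54977 + 0.78173·0.83532·-0.98570) = -17.50614°
λ₂ = λ₁ + atan2(sin θ sin δ cos φ₁, cos δ − sin φ₁ sin φ₂) = 67.42118°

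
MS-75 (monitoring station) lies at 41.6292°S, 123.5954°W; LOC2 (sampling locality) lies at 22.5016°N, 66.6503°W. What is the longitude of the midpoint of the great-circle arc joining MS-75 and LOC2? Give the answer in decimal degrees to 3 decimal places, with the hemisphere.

Bx = cos φ₂ cos Δλ = 0.503917,  By = cos φ₂ sin Δλ = 0.774339
φₘ = atan2(sin φ₁ + sin φ₂, √((cos φ₁ + Bx)² + By²)) = -10.83303°
λₘ = λ₁ + atan2(By, cos φ₁ + Bx) = -91.84660°

91.847°W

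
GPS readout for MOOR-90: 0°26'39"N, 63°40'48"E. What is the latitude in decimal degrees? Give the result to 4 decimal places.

0.4442°N

0° + 26′/60 + 39″/3600 = 0 + 0.43333 + 0.01083 = 0.4442°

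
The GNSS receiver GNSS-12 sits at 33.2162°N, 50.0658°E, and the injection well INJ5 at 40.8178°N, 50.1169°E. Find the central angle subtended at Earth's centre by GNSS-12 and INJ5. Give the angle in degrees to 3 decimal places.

Δφ = 7.6016°,  Δλ = 0.0511°
a = sin²(Δφ/2) + cos φ₁ cos φ₂ sin²(Δλ/2) = 0.004394
c = 2·arcsin(√a) = 0.132675 rad = 7.6017°

7.602°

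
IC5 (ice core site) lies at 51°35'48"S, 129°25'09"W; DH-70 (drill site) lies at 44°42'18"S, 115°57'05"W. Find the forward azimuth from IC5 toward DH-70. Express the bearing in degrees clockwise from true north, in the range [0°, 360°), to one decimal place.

IC5: φ = -51.59667°, λ = -129.41917°
DH-70: φ = -44.70500°, λ = -115.95139°
Δλ = 13.4678°
y = sin Δλ · cos φ₂ = 0.165530
x = cos φ₁ sin φ₂ − sin φ₁ cos φ₂ cos Δλ = 0.104676
θ = atan2(y, x) = 57.6919° → 57.6919° (mod 360°)

57.7°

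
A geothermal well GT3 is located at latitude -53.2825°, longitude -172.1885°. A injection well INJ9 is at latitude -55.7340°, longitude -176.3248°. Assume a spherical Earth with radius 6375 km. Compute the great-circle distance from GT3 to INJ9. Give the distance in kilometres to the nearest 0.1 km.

Δφ = -2.4515°,  Δλ = -4.1363°
a = sin²(Δφ/2) + cos φ₁ cos φ₂ sin²(Δλ/2) = 0.000896
c = 2·arcsin(√a) = 0.059876 rad = 3.4306°
d = R·c = 6375 × 0.059876 = 381.7 km

381.7 km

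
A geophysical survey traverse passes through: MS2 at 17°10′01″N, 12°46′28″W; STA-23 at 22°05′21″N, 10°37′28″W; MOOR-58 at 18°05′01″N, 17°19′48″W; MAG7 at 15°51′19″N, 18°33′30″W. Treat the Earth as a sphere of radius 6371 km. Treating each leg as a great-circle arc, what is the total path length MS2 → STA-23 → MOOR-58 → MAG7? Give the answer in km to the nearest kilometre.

1702 km

MS2: φ = +17.16694°, λ = -12.77444°
STA-23: φ = +22.08917°, λ = -10.62444°
MOOR-58: φ = +18.08361°, λ = -17.33000°
MAG7: φ = +15.85528°, λ = -18.55833°
MS2→STA-23: c = 0.092890 rad, d = 591.80 km
STA-23→MOOR-58: c = 0.130232 rad, d = 829.71 km
MOOR-58→MAG7: c = 0.043965 rad, d = 280.10 km
Total = 591.80 + 829.71 + 280.10 = 1701.61 km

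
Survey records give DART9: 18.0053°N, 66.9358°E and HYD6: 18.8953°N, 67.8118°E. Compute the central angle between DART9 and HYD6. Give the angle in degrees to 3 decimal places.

Δφ = 0.8900°,  Δλ = 0.8760°
a = sin²(Δφ/2) + cos φ₁ cos φ₂ sin²(Δλ/2) = 0.000113
c = 2·arcsin(√a) = 0.021251 rad = 1.2176°

1.218°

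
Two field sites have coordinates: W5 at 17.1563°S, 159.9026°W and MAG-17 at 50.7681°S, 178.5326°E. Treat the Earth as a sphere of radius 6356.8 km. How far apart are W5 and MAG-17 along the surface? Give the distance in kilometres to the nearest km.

4190 km

Δφ = -33.6118°,  Δλ = -21.5648°
a = sin²(Δφ/2) + cos φ₁ cos φ₂ sin²(Δλ/2) = 0.104747
c = 2·arcsin(√a) = 0.659161 rad = 37.7671°
d = R·c = 6356.8 × 0.659161 = 4190.2 km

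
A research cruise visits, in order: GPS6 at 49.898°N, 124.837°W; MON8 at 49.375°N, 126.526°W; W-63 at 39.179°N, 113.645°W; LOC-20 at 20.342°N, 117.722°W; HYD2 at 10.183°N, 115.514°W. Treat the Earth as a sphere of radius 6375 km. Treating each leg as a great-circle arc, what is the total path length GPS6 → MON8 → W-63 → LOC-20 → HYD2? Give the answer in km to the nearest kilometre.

4947 km

GPS6→MON8: c = 0.021161 rad, d = 134.90 km
MON8→W-63: c = 0.239289 rad, d = 1525.47 km
W-63→LOC-20: c = 0.334418 rad, d = 2131.91 km
LOC-20→HYD2: c = 0.181151 rad, d = 1154.84 km
Total = 134.90 + 1525.47 + 2131.91 + 1154.84 = 4947.12 km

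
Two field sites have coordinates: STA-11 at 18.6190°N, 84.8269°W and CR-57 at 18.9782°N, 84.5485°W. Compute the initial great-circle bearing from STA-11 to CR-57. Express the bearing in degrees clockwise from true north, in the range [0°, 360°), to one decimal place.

36.2°

Δλ = 0.2784°
y = sin Δλ · cos φ₂ = 0.004595
x = cos φ₁ sin φ₂ − sin φ₁ cos φ₂ cos Δλ = 0.006273
θ = atan2(y, x) = 36.2232° → 36.2232° (mod 360°)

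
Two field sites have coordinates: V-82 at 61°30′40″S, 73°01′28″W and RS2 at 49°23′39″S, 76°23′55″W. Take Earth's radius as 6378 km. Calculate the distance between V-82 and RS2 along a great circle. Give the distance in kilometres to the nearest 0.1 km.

1365.1 km

V-82: φ = -61.51111°, λ = -73.02444°
RS2: φ = -49.39417°, λ = -76.39861°
Δφ = 12.1169°,  Δλ = -3.3742°
a = sin²(Δφ/2) + cos φ₁ cos φ₂ sin²(Δλ/2) = 0.011408
c = 2·arcsin(√a) = 0.214029 rad = 12.2630°
d = R·c = 6378 × 0.214029 = 1365.1 km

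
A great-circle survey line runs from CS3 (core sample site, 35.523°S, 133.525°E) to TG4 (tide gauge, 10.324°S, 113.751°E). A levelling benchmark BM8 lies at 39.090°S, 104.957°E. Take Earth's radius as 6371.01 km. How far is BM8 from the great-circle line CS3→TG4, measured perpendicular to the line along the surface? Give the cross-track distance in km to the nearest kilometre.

2338 km

δ₁₃ = central angle CS3→BM8 = 0.399763 rad  (haversine)
θ₁₃ = bearing CS3→BM8 = 252.487°,  θ₁₂ = bearing CS3→TG4 = 319.671°
dₓₜ = R·arcsin(sin δ₁₃ · sin(θ₁₃ − θ₁₂)) = 6371.01·arcsin(0.38920·sin(-67.184°)) = -2337.684 km
|dₓₜ| = 2337.684 km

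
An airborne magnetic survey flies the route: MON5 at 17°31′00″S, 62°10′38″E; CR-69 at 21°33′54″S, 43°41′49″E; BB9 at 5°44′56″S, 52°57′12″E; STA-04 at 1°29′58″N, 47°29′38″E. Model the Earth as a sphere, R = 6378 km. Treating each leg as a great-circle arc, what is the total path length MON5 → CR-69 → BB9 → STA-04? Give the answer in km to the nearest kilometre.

5022 km

MON5: φ = -17.51667°, λ = +62.17722°
CR-69: φ = -21.56500°, λ = +43.69694°
BB9: φ = -5.74889°, λ = +52.95333°
STA-04: φ = +1.49944°, λ = +47.49389°
MON5→CR-69: c = 0.311838 rad, d = 1988.91 km
CR-69→BB9: c = 0.317265 rad, d = 2023.52 km
BB9→STA-04: c = 0.158300 rad, d = 1009.63 km
Total = 1988.91 + 2023.52 + 1009.63 = 5022.06 km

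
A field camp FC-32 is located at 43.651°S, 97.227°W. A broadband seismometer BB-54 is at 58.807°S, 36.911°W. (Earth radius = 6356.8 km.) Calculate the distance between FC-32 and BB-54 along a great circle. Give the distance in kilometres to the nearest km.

Δφ = -15.1560°,  Δλ = 60.3160°
a = sin²(Δφ/2) + cos φ₁ cos φ₂ sin²(Δλ/2) = 0.111974
c = 2·arcsin(√a) = 0.682416 rad = 39.0995°
d = R·c = 6356.8 × 0.682416 = 4338.0 km

4338 km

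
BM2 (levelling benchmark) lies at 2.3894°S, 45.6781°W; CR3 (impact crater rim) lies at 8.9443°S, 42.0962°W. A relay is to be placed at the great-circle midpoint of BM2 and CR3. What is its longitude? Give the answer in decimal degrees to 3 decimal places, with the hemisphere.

43.897°W

Bx = cos φ₂ cos Δλ = 0.985910,  By = cos φ₂ sin Δλ = 0.061716
φₘ = atan2(sin φ₁ + sin φ₂, √((cos φ₁ + Bx)² + By²)) = -5.66960°
λₘ = λ₁ + atan2(By, cos φ₁ + Bx) = -43.89733°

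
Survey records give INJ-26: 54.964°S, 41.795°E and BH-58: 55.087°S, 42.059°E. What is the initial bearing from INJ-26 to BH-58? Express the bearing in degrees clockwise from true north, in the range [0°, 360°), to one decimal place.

Δλ = 0.2640°
y = sin Δλ · cos φ₂ = 0.002637
x = cos φ₁ sin φ₂ − sin φ₁ cos φ₂ cos Δλ = -0.002152
θ = atan2(y, x) = 129.2125° → 129.2125° (mod 360°)

129.2°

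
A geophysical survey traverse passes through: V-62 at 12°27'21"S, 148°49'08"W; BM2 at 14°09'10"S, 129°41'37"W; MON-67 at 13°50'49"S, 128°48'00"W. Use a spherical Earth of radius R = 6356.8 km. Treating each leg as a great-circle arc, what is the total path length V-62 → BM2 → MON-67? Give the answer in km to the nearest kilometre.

V-62: φ = -12.45583°, λ = -148.81889°
BM2: φ = -14.15278°, λ = -129.69361°
MON-67: φ = -13.84694°, λ = -128.80000°
V-62→BM2: c = 0.326094 rad, d = 2072.91 km
BM2→MON-67: c = 0.016047 rad, d = 102.01 km
Total = 2072.91 + 102.01 = 2174.92 km

2175 km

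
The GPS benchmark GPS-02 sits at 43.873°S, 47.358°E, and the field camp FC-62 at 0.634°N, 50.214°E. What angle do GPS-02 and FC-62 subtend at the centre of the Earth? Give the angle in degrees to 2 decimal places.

Δφ = 44.5070°,  Δλ = 2.8560°
a = sin²(Δφ/2) + cos φ₁ cos φ₂ sin²(Δλ/2) = 0.143865
c = 2·arcsin(√a) = 0.778070 rad = 44.5801°

44.58°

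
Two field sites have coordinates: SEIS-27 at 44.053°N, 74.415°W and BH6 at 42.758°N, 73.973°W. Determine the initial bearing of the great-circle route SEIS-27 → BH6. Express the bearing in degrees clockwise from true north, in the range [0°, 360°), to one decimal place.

165.9°

Δλ = 0.4420°
y = sin Δλ · cos φ₂ = 0.005664
x = cos φ₁ sin φ₂ − sin φ₁ cos φ₂ cos Δλ = -0.022585
θ = atan2(y, x) = 165.9212° → 165.9212° (mod 360°)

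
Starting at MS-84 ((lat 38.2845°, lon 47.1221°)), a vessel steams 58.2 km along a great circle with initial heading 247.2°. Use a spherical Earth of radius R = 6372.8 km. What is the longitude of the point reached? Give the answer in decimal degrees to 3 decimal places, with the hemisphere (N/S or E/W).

δ = d/R = 58.2/6372.8 = 0.009133 rad
φ₂ = arcsin(sin φ₁ cos δ + cos φ₁ sin δ cos θ)
   = arcsin(0.61957·0.99996 + 0.78494·0.00913·-0.38752) = 38.08013°
λ₂ = λ₁ + atan2(sin θ sin δ cos φ₁, cos δ − sin φ₁ sin φ₂) = 46.50929°

46.509°E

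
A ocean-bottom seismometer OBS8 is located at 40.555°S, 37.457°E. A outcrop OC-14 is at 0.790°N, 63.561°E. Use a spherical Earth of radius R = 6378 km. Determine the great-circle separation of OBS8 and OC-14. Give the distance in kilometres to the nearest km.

5308 km

Δφ = 41.3450°,  Δλ = 26.1040°
a = sin²(Δφ/2) + cos φ₁ cos φ₂ sin²(Δλ/2) = 0.163374
c = 2·arcsin(√a) = 0.832197 rad = 47.6814°
d = R·c = 6378 × 0.832197 = 5307.8 km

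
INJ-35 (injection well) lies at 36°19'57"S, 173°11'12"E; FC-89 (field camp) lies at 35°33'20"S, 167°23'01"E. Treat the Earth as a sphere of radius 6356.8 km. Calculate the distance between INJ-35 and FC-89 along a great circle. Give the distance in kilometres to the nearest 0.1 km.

INJ-35: φ = -36.33250°, λ = +173.18667°
FC-89: φ = -35.55556°, λ = +167.38361°
Δφ = 0.7769°,  Δλ = -5.8031°
a = sin²(Δφ/2) + cos φ₁ cos φ₂ sin²(Δλ/2) = 0.001725
c = 2·arcsin(√a) = 0.083097 rad = 4.7611°
d = R·c = 6356.8 × 0.083097 = 528.2 km

528.2 km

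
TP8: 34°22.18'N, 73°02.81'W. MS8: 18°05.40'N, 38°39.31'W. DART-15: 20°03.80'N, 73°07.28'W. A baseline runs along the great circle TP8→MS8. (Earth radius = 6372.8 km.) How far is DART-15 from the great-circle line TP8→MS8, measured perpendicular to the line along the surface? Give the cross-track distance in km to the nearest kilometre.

TP8: φ = +34.36967°, λ = -73.04683°
MS8: φ = +18.09000°, λ = -38.65517°
DART-15: φ = +20.06333°, λ = -73.12133°
δ₁₃ = central angle TP8→DART-15 = 0.249695 rad  (haversine)
θ₁₃ = bearing TP8→DART-15 = 180.283°,  θ₁₂ = bearing TP8→MS8 = 109.157°
dₓₜ = R·arcsin(sin δ₁₃ · sin(θ₁₃ − θ₁₂)) = 6372.8·arcsin(0.24711·sin(71.127°)) = 1504.031 km
|dₓₜ| = 1504.031 km

1504 km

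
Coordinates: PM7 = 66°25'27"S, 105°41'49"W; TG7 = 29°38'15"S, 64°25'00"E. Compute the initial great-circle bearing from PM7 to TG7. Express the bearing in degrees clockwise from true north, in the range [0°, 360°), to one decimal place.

171.4°

PM7: φ = -66.42417°, λ = -105.69694°
TG7: φ = -29.63750°, λ = +64.41667°
Δλ = 170.1136°
y = sin Δλ · cos φ₂ = 0.149232
x = cos φ₁ sin φ₂ − sin φ₁ cos φ₂ cos Δλ = -0.982579
θ = atan2(y, x) = 171.3640° → 171.3640° (mod 360°)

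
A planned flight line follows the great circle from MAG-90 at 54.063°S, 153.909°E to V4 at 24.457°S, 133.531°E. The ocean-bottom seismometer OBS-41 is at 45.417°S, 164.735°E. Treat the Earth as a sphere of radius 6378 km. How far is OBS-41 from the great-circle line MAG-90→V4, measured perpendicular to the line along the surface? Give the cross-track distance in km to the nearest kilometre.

δ₁₃ = central angle MAG-90→OBS-41 = 0.193673 rad  (haversine)
θ₁₃ = bearing MAG-90→OBS-41 = 43.238°,  θ₁₂ = bearing MAG-90→V4 = 324.714°
dₓₜ = R·arcsin(sin δ₁₃ · sin(θ₁₃ − θ₁₂)) = 6378·arcsin(0.19246·sin(-281.477°)) = 1210.247 km
|dₓₜ| = 1210.247 km

1210 km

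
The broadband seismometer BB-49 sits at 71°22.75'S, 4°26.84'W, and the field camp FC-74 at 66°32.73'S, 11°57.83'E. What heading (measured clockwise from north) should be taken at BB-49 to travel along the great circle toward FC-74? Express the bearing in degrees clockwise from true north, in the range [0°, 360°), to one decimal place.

58.5°

BB-49: φ = -71.37917°, λ = -4.44733°
FC-74: φ = -66.54550°, λ = +11.96383°
Δλ = 16.4112°
y = sin Δλ · cos φ₂ = 0.112452
x = cos φ₁ sin φ₂ − sin φ₁ cos φ₂ cos Δλ = 0.068896
θ = atan2(y, x) = 58.5053° → 58.5053° (mod 360°)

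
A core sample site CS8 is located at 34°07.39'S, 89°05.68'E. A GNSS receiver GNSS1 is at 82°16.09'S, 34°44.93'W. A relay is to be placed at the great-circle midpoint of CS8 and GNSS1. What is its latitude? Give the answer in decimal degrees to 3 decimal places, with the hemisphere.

63.873°S

CS8: φ = -34.12317°, λ = +89.09467°
GNSS1: φ = -82.26817°, λ = -34.74883°
Bx = cos φ₂ cos Δλ = -0.074927,  By = cos φ₂ sin Δλ = -0.111741
φₘ = atan2(sin φ₁ + sin φ₂, √((cos φ₁ + Bx)² + By²)) = -63.87339°
λₘ = λ₁ + atan2(By, cos φ₁ + Bx) = 80.65285°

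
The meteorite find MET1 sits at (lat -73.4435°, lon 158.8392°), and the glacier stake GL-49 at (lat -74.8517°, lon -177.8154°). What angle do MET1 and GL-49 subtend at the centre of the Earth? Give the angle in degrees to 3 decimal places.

6.485°

Δφ = -1.4082°,  Δλ = 23.3454°
a = sin²(Δφ/2) + cos φ₁ cos φ₂ sin²(Δλ/2) = 0.003199
c = 2·arcsin(√a) = 0.113183 rad = 6.4849°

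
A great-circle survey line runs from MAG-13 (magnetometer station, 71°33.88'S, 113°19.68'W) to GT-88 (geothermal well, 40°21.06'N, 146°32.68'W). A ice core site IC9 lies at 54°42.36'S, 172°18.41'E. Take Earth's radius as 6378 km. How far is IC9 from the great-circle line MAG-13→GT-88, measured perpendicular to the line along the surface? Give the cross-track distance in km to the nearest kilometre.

3677 km

MAG-13: φ = -71.56467°, λ = -113.32800°
GT-88: φ = +40.35100°, λ = -146.54467°
IC9: φ = -54.70600°, λ = +172.30683°
δ₁₃ = central angle MAG-13→IC9 = 0.603149 rad  (haversine)
θ₁₃ = bearing MAG-13→IC9 = 258.778°,  θ₁₂ = bearing MAG-13→GT-88 = 332.722°
dₓₜ = R·arcsin(sin δ₁₃ · sin(θ₁₃ − θ₁₂)) = 6378·arcsin(0.56724·sin(-73.943°)) = -3677.047 km
|dₓₜ| = 3677.047 km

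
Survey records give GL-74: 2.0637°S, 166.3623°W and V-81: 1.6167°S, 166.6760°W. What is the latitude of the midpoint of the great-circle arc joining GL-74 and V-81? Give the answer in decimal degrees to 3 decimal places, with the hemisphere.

1.840°S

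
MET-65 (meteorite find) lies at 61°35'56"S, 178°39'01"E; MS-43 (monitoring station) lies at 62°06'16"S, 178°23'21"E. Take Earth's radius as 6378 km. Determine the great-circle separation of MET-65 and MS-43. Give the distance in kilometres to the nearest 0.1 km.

57.9 km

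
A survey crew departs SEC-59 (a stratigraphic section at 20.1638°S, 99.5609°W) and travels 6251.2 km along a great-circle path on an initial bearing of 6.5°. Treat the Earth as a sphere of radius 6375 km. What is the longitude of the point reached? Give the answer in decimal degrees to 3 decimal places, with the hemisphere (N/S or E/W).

δ = d/R = 6251.2/6375 = 0.980580 rad
φ₂ = arcsin(sin φ₁ cos δ + cos φ₁ sin δ cos θ)
   = arcsin(-0.34471·0.55654 + 0.93871·0.83082·0.99357) = 35.66498°
λ₂ = λ₁ + atan2(sin θ sin δ cos φ₁, cos δ − sin φ₁ sin φ₂) = -92.91319°

92.913°W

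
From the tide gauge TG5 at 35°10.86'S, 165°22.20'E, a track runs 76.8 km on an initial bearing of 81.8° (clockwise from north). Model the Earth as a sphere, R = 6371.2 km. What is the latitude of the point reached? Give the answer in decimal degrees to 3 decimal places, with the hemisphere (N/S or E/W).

35.080°S

TG5: φ = -35.18100°, λ = +165.37000°
δ = d/R = 76.8/6371.2 = 0.012054 rad
φ₂ = arcsin(sin φ₁ cos δ + cos φ₁ sin δ cos θ)
   = arcsin(-0.57616·0.99993 + 0.81734·0.01205·0.14263) = -35.07962°
λ₂ = λ₁ + atan2(sin θ sin δ cos φ₁, cos δ − sin φ₁ sin φ₂) = 166.20534°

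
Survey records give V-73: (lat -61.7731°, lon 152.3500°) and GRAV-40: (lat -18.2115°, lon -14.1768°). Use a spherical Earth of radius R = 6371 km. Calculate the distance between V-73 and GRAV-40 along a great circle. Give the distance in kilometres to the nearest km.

Δφ = 43.5616°,  Δλ = -166.5268°
a = sin²(Δφ/2) + cos φ₁ cos φ₂ sin²(Δλ/2) = 0.580774
c = 2·arcsin(√a) = 1.733056 rad = 99.2968°
d = R·c = 6371 × 1.733056 = 11041.3 km

11041 km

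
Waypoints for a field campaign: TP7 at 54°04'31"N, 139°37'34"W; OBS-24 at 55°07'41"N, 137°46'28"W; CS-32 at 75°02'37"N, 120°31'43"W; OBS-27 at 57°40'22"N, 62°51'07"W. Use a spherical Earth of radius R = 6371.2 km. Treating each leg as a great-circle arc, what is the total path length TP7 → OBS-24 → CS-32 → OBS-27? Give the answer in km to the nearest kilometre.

5517 km

TP7: φ = +54.07528°, λ = -139.62611°
OBS-24: φ = +55.12806°, λ = -137.77444°
CS-32: φ = +75.04361°, λ = -120.52861°
OBS-27: φ = +57.67278°, λ = -62.85194°
TP7→OBS-24: c = 0.026229 rad, d = 167.11 km
OBS-24→CS-32: c = 0.366571 rad, d = 2335.50 km
CS-32→OBS-27: c = 0.473067 rad, d = 3014.00 km
Total = 167.11 + 2335.50 + 3014.00 = 5516.61 km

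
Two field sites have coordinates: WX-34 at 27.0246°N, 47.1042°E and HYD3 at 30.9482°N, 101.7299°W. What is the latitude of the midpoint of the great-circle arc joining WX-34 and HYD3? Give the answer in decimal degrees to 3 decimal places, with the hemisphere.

64.079°N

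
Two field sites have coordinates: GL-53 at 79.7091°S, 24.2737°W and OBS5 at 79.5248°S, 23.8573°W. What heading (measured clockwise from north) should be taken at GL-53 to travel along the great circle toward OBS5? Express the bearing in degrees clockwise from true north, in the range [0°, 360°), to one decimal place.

Δλ = 0.4164°
y = sin Δλ · cos φ₂ = 0.001321
x = cos φ₁ sin φ₂ − sin φ₁ cos φ₂ cos Δλ = 0.003212
θ = atan2(y, x) = 22.3611° → 22.3611° (mod 360°)

22.4°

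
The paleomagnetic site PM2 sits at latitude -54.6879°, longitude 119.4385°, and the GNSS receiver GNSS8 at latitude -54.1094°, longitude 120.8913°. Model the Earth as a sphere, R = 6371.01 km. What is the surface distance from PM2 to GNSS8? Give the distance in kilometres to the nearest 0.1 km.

113.9 km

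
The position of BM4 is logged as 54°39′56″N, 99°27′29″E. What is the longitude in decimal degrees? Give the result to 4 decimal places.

99.4581°E

99° + 27′/60 + 29″/3600 = 99 + 0.45000 + 0.00806 = 99.4581°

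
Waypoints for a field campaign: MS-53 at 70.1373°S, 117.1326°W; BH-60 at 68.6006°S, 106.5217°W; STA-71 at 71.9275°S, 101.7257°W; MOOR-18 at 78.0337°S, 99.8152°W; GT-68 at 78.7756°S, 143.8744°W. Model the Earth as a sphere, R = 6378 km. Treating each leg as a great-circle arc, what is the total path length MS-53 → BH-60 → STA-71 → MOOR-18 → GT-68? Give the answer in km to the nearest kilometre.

2508 km

MS-53→BH-60: c = 0.070435 rad, d = 449.23 km
BH-60→STA-71: c = 0.064535 rad, d = 411.60 km
STA-71→MOOR-18: c = 0.106909 rad, d = 681.86 km
MOOR-18→GT-68: c = 0.151405 rad, d = 965.66 km
Total = 449.23 + 411.60 + 681.86 + 965.66 = 2508.36 km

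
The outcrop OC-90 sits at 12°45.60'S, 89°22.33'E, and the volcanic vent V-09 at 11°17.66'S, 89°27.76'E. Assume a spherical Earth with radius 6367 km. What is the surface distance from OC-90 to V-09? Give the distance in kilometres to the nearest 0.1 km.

OC-90: φ = -12.76000°, λ = +89.37217°
V-09: φ = -11.29433°, λ = +89.46267°
Δφ = 1.4657°,  Δλ = 0.0905°
a = sin²(Δφ/2) + cos φ₁ cos φ₂ sin²(Δλ/2) = 0.000164
c = 2·arcsin(√a) = 0.025627 rad = 1.4683°
d = R·c = 6367 × 0.025627 = 163.2 km

163.2 km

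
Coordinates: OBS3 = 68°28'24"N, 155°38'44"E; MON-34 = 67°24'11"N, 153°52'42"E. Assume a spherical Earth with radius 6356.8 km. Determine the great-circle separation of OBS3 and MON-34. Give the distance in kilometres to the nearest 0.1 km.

139.7 km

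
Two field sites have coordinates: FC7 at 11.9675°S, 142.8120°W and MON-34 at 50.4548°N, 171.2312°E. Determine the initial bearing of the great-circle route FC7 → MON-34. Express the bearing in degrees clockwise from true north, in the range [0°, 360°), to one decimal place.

Δλ = -45.9568°
y = sin Δλ · cos φ₂ = -0.457661
x = cos φ₁ sin φ₂ − sin φ₁ cos φ₂ cos Δλ = 0.846144
θ = atan2(y, x) = -28.4080° → 331.5920° (mod 360°)

331.6°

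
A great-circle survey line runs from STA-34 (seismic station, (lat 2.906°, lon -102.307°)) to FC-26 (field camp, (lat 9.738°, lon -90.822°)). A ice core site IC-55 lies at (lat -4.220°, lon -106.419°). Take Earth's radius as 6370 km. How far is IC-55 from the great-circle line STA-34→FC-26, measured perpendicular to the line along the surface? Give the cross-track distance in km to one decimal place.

436.3 km

δ₁₃ = central angle STA-34→IC-55 = 0.143568 rad  (haversine)
θ₁₃ = bearing STA-34→IC-55 = 209.988°,  θ₁₂ = bearing STA-34→FC-26 = 58.563°
dₓₜ = R·arcsin(sin δ₁₃ · sin(θ₁₃ − θ₁₂)) = 6370·arcsin(0.14308·sin(151.425°)) = 436.270 km
|dₓₜ| = 436.270 km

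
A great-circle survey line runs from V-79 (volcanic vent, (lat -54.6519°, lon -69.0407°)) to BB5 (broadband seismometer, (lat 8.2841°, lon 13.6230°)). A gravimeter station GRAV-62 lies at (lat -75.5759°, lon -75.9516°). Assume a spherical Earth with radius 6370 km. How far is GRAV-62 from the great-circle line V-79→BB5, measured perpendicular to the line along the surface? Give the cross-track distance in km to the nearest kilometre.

δ₁₃ = central angle V-79→GRAV-62 = 0.368113 rad  (haversine)
θ₁₃ = bearing V-79→GRAV-62 = 184.778°,  θ₁₂ = bearing V-79→BB5 = 79.245°
dₓₜ = R·arcsin(sin δ₁₃ · sin(θ₁₃ − θ₁₂)) = 6370·arcsin(0.35986·sin(105.533°)) = 2255.392 km
|dₓₜ| = 2255.392 km

2255 km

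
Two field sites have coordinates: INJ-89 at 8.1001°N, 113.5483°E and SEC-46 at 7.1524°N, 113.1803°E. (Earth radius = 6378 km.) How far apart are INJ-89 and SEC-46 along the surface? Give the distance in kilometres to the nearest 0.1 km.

113.0 km

Δφ = -0.9477°,  Δλ = -0.3680°
a = sin²(Δφ/2) + cos φ₁ cos φ₂ sin²(Δλ/2) = 0.000079
c = 2·arcsin(√a) = 0.017723 rad = 1.0155°
d = R·c = 6378 × 0.017723 = 113.0 km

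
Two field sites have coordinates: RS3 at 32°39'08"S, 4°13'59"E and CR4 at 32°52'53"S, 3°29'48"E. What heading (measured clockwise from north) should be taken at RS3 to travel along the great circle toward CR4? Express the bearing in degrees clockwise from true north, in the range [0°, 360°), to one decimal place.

RS3: φ = -32.65222°, λ = +4.23306°
CR4: φ = -32.88139°, λ = +3.49667°
Δλ = -0.7364°
y = sin Δλ · cos φ₂ = -0.010793
x = cos φ₁ sin φ₂ − sin φ₁ cos φ₂ cos Δλ = -0.004037
θ = atan2(y, x) = -110.5081° → 249.4919° (mod 360°)

249.5°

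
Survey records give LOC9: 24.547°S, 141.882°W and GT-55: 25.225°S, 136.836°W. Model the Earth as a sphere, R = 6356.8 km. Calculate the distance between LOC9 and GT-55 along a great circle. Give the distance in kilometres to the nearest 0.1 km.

Δφ = -0.6780°,  Δλ = 5.0460°
a = sin²(Δφ/2) + cos φ₁ cos φ₂ sin²(Δλ/2) = 0.001630
c = 2·arcsin(√a) = 0.080758 rad = 4.6271°
d = R·c = 6356.8 × 0.080758 = 513.4 km

513.4 km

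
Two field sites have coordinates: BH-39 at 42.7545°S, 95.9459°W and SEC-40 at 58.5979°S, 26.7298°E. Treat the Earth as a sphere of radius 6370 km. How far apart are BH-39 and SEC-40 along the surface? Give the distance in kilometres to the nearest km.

Δφ = -15.8434°,  Δλ = 122.6757°
a = sin²(Δφ/2) + cos φ₁ cos φ₂ sin²(Δλ/2) = 0.313562
c = 2·arcsin(√a) = 1.188689 rad = 68.1069°
d = R·c = 6370 × 1.188689 = 7572.0 km

7572 km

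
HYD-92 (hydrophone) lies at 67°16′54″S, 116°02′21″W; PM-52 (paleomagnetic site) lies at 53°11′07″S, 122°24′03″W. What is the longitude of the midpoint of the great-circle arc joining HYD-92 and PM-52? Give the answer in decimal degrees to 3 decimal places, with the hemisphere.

HYD-92: φ = -67.28167°, λ = -116.03917°
PM-52: φ = -53.18528°, λ = -122.40083°
Bx = cos φ₂ cos Δλ = 0.595539,  By = cos φ₂ sin Δλ = -0.066397
φₘ = atan2(sin φ₁ + sin φ₂, √((cos φ₁ + Bx)² + By²)) = -60.26975°
λₘ = λ₁ + atan2(By, cos φ₁ + Bx) = -119.90830°

119.908°W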